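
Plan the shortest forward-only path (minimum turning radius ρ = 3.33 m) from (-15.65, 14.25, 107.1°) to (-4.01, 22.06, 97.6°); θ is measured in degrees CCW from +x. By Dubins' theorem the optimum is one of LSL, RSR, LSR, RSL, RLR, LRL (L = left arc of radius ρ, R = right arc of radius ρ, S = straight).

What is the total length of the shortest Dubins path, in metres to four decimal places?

17.0607 m

Let ψ = atan2(Δy, Δx) = atan2(7.81, 11.64) = 33.8601° be the start→goal bearing.
Normalize: d = |goal − start| / ρ = 14.017336/3.33 = 4.209410, α = (θ_start − ψ) mod 360° = 73.2399° = 1.278277 rad, β = (θ_goal − ψ) mod 360° = 63.7399° = 1.112471 rad.
Common terms: sin α = 0.957520, cos α = 0.288365, sin β = 0.896795, cos β = 0.442447, cos(α−β) = 0.986286, d² = 17.719134. Work in radians in the unit-radius frame; every candidate has L = ρ·(t + p + q).
LSL: p² = 2 + d² − 2cos(α−β) + 2d(sin α − sin β) = 18.257802; p = √p² = 4.272915; φ = atan2(cos β − cos α, d + sin α − sin β) = 0.036068 rad; t = (φ − α) mod 2π = 5.040976 rad, q = (β − φ) mod 2π = 1.076403 rad → L = 3.33·(5.040976 + 4.272915 + 1.076403) = 3.33·10.390294 = 34.599679 m
RSR: p² = 2 + d² − 2cos(α−β) + 2d(sin β − sin α) = 17.235323; p = √p² = 4.151545; φ = atan2(cos α − cos β, d − sin α + sin β) = -0.037123 rad; t = (α − φ) mod 2π = 1.315400 rad, q = (φ − β) mod 2π = 5.133592 rad → L = 3.33·(1.315400 + 4.151545 + 5.133592) = 3.33·10.600536 = 35.299785 m
LSR: p² = d² − 2 + 2cos(α−β) + 2d(sin α + sin β) = 33.302850; p = √p² = 5.770862; φ = atan2(−cos α − cos β, d + sin α + sin β) − atan2(−2, p) = 0.213671 rad; t = (φ − α) mod 2π = 5.218579 rad, q = (φ − β) mod 2π = 5.384386 rad → L = 3.33·(5.218579 + 5.770862 + 5.384386) = 3.33·16.373827 = 54.524845 m
RSL: p² = d² − 2 + 2cos(α−β) − 2d(sin α + sin β) = 2.080559; p = √p² = 1.442414; φ = atan2(cos α + cos β, d − sin α − sin β) − atan2(2, p) = -0.645089 rad; t = (α − φ) mod 2π = 1.923366 rad, q = (β − φ) mod 2π = 1.757560 rad → L = 3.33·(1.923366 + 1.442414 + 1.757560) = 3.33·5.123341 = 17.060724 m
RLR: c = (6 − d² + 2cos(α−β) + 2d(sin α − sin β))/8 = -1.154415, |c| > 1 → infeasible
LRL: c = (6 − d² + 2cos(α−β) − 2d(sin α − sin β))/8 = -1.282225, |c| > 1 → infeasible
Shortest: RSL with L = 17.060724 m ≈ 17.0607 m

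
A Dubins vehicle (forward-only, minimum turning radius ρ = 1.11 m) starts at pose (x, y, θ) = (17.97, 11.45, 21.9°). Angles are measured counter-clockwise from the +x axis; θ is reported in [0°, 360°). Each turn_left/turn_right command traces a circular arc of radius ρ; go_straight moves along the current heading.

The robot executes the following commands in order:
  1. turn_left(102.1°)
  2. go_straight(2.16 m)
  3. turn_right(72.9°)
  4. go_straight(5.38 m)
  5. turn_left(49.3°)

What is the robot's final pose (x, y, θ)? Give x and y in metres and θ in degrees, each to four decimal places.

set_pose: (x, y, θ) = (17.9700, 11.4500, 21.9000°), ρ = 1.11
turn_left(102.1°): centre at ρ to the left, rotate +102.1° → (18.4762, 13.1006, 124.0000°)
go_straight(2.16): x += 2.16·cos θ, y += 2.16·sin θ → (17.2684, 14.8913, 124.0000°)
turn_right(72.9°): centre at ρ to the right, rotate −72.9° → (17.3247, 16.2091, 51.1000°)
go_straight(5.38): x += 5.38·cos θ, y += 5.38·sin θ → (20.7032, 20.3960, 51.1000°)
turn_left(49.3°): centre at ρ to the left, rotate +49.3° → (20.9311, 21.2934, 100.4000°)

(20.9311, 21.2934, 100.4000°)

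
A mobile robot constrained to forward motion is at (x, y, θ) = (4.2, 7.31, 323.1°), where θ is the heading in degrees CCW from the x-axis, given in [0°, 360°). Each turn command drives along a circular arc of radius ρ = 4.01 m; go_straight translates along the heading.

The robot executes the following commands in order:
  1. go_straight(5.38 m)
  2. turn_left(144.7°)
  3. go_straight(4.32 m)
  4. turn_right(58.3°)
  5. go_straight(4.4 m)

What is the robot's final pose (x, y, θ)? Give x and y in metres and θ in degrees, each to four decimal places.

set_pose: (x, y, θ) = (4.2000, 7.3100, 323.1000°), ρ = 4.01
go_straight(5.38): x += 5.38·cos θ, y += 5.38·sin θ → (8.5023, 4.0797, 323.1000°)
turn_left(144.7°): centre at ρ to the left, rotate +144.7° → (14.7280, 8.5123, 467.8000° ≡ 107.8000°)
go_straight(4.32): x += 4.32·cos θ, y += 4.32·sin θ → (13.4074, 12.6255, 107.8000°)
turn_right(58.3°): centre at ρ to the right, rotate −58.3° → (14.1762, 16.4556, 49.5000°)
go_straight(4.4): x += 4.4·cos θ, y += 4.4·sin θ → (17.0338, 19.8014, 49.5000°)

(17.0338, 19.8014, 49.5000°)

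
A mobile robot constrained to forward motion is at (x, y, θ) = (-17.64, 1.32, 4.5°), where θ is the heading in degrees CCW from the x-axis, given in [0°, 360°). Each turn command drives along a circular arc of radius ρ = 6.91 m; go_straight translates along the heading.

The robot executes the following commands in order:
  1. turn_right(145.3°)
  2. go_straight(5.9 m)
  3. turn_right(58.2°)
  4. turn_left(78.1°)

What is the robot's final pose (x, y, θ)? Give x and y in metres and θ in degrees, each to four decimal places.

set_pose: (x, y, θ) = (-17.6400, 1.3200, 4.5000°), ρ = 6.91
turn_right(145.3°): centre at ρ to the right, rotate −145.3° → (-12.7305, -10.9236, -140.8000° ≡ 219.2000°)
go_straight(5.9): x += 5.9·cos θ, y += 5.9·sin θ → (-17.3027, -14.6525, 219.2000°)
turn_right(58.2°): centre at ρ to the right, rotate −58.2° → (-23.9197, -15.8312, 161.0000°)
turn_left(78.1°): centre at ρ to the left, rotate +78.1° → (-32.0986, -18.8162, 239.1000°)

(-32.0986, -18.8162, 239.1000°)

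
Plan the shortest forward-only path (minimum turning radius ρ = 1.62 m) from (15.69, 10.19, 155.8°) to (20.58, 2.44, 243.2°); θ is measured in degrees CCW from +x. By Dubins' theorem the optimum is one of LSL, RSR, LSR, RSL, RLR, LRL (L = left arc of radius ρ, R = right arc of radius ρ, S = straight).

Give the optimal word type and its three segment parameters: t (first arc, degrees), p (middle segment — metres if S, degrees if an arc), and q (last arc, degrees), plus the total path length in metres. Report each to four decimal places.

Let ψ = atan2(Δy, Δx) = atan2(-7.75, 4.89) = -57.7494° be the start→goal bearing.
Normalize: d = |goal − start| / ρ = 9.163766/1.62 = 5.656645, α = (θ_start − ψ) mod 360° = 213.5494° = 3.727140 rad, β = (θ_goal − ψ) mod 360° = 300.9494° = 5.252558 rad.
Common terms: sin α = -0.552656, cos α = -0.833410, sin β = -0.857622, cos β = 0.514281, cos(α−β) = 0.045363, d² = 31.997638. Work in radians in the unit-radius frame; every candidate has L = ρ·(t + p + q).
LSL: p² = 2 + d² − 2cos(α−β) + 2d(sin α − sin β) = 37.357082; p = √p² = 6.112044; φ = atan2(cos β − cos α, d + sin α − sin β) = 0.222325 rad; t = (φ − α) mod 2π = 2.778370 rad, q = (β − φ) mod 2π = 5.030233 rad → L = 1.62·(2.778370 + 6.112044 + 5.030233) = 1.62·13.920647 = 22.551448 m
RSR: p² = 2 + d² − 2cos(α−β) + 2d(sin β − sin α) = 30.456741; p = √p² = 5.518763; φ = atan2(cos α − cos β, d − sin α + sin β) = -0.246696 rad; t = (α − φ) mod 2π = 3.973836 rad, q = (φ − β) mod 2π = 0.783931 rad → L = 1.62·(3.973836 + 5.518763 + 0.783931) = 1.62·10.276530 = 16.647979 m
LSR: p² = d² − 2 + 2cos(α−β) + 2d(sin α + sin β) = 14.133483; p = √p² = 3.759453; φ = atan2(−cos α − cos β, d + sin α + sin β) − atan2(−2, p) = 0.563925 rad; t = (φ − α) mod 2π = 3.119970 rad, q = (φ − β) mod 2π = 1.594553 rad → L = 1.62·(3.119970 + 3.759453 + 1.594553) = 1.62·8.473975 = 13.727840 m
RSL: p² = d² − 2 + 2cos(α−β) − 2d(sin α + sin β) = 46.043244; p = √p² = 6.785517; φ = atan2(cos α + cos β, d − sin α − sin β) − atan2(2, p) = -0.331757 rad; t = (α − φ) mod 2π = 4.058897 rad, q = (β − φ) mod 2π = 5.584314 rad → L = 1.62·(4.058897 + 6.785517 + 5.584314) = 1.62·16.428728 = 26.614540 m
RLR: c = (6 − d² + 2cos(α−β) + 2d(sin α − sin β))/8 = -2.807093, |c| > 1 → infeasible
LRL: c = (6 − d² + 2cos(α−β) − 2d(sin α − sin β))/8 = -3.669635, |c| > 1 → infeasible
Shortest: LSR with L = 13.727840 m ≈ 13.7278 m
Convert LSR to answer units (arcs ×180/π): t = 3.119970·180/π = 178.7611°, p = ρ·p = 1.62·3.759453 = 6.0903 m, q = 1.594553·180/π = 91.3611°, L = 13.7278 m.

LSR: t = 178.7611°, p = 6.0903 m, q = 91.3611°, L = 13.7278 m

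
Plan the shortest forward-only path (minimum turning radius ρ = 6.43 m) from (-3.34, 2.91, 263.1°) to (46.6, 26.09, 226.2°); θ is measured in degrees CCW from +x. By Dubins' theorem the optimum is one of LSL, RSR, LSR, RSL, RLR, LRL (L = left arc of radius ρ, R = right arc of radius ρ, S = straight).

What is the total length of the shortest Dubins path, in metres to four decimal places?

83.9034 m

Let ψ = atan2(Δy, Δx) = atan2(23.18, 49.94) = 24.8987° be the start→goal bearing.
Normalize: d = |goal − start| / ρ = 55.057388/6.43 = 8.562580, α = (θ_start − ψ) mod 360° = 238.2013° = 4.157397 rad, β = (θ_goal − ψ) mod 360° = 201.3013° = 3.513370 rad.
Common terms: sin α = -0.849905, cos α = -0.526937, sin β = -0.363272, cos β = -0.931683, cos(α−β) = 0.799685, d² = 73.317773. Work in radians in the unit-radius frame; every candidate has L = ρ·(t + p + q).
LSL: p² = 2 + d² − 2cos(α−β) + 2d(sin α − sin β) = 65.384748; p = √p² = 8.086084; φ = atan2(cos β − cos α, d + sin α − sin β) = -0.050076 rad; t = (φ − α) mod 2π = 2.075713 rad, q = (β − φ) mod 2π = 3.563446 rad → L = 6.43·(2.075713 + 8.086084 + 3.563446) = 6.43·13.725242 = 88.253309 m
RSR: p² = 2 + d² − 2cos(α−β) + 2d(sin β − sin α) = 82.052059; p = √p² = 9.058259; φ = atan2(cos α − cos β, d − sin α + sin β) = 0.044697 rad; t = (α − φ) mod 2π = 4.112699 rad, q = (φ − β) mod 2π = 2.814512 rad → L = 6.43·(4.112699 + 9.058259 + 2.814512) = 6.43·15.985471 = 102.786578 m
LSR: p² = d² − 2 + 2cos(α−β) + 2d(sin α + sin β) = 52.141293; p = √p² = 7.220893; φ = atan2(−cos α − cos β, d + sin α + sin β) − atan2(−2, p) = 0.466122 rad; t = (φ − α) mod 2π = 2.591911 rad, q = (φ − β) mod 2π = 3.235937 rad → L = 6.43·(2.591911 + 7.220893 + 3.235937) = 6.43·13.048741 = 83.903403 m
RSL: p² = d² − 2 + 2cos(α−β) − 2d(sin α + sin β) = 93.692992; p = √p² = 9.679514; φ = atan2(cos α + cos β, d − sin α − sin β) − atan2(2, p) = -0.351870 rad; t = (α − φ) mod 2π = 4.509267 rad, q = (β − φ) mod 2π = 3.865240 rad → L = 6.43·(4.509267 + 9.679514 + 3.865240) = 6.43·18.054021 = 116.087355 m
RLR: c = (6 − d² + 2cos(α−β) + 2d(sin α − sin β))/8 = -9.256507, |c| > 1 → infeasible
LRL: c = (6 − d² + 2cos(α−β) − 2d(sin α − sin β))/8 = -7.173094, |c| > 1 → infeasible
Shortest: LSR with L = 83.903403 m ≈ 83.9034 m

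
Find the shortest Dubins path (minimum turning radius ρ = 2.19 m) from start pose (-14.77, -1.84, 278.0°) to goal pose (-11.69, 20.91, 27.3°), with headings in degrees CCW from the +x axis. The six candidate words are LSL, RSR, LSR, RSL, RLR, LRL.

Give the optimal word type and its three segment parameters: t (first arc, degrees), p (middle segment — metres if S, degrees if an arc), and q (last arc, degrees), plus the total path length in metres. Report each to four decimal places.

LSR: t = 178.9439°, p = 20.1172 m, q = 69.6439°, L = 29.6189 m

Let ψ = atan2(Δy, Δx) = atan2(22.75, 3.08) = 82.2899° be the start→goal bearing.
Normalize: d = |goal − start| / ρ = 22.957546/2.19 = 10.482898, α = (θ_start − ψ) mod 360° = 195.7101° = 3.415785 rad, β = (θ_goal − ψ) mod 360° = 305.0101° = 5.323430 rad.
Common terms: sin α = -0.270770, cos α = -0.962644, sin β = -0.819051, cos β = 0.573721, cos(α−β) = -0.330514, d² = 109.891141. Work in radians in the unit-radius frame; every candidate has L = ρ·(t + p + q).
LSL: p² = 2 + d² − 2cos(α−β) + 2d(sin α − sin β) = 124.047318; p = √p² = 11.137653; φ = atan2(cos β − cos α, d + sin α − sin β) = 0.138385 rad; t = (φ − α) mod 2π = 3.005784 rad, q = (β − φ) mod 2π = 5.185046 rad → L = 2.19·(3.005784 + 11.137653 + 5.185046) = 2.19·19.328483 = 42.329379 m
RSR: p² = 2 + d² − 2cos(α−β) + 2d(sin β − sin α) = 101.057021; p = √p² = 10.052712; φ = atan2(cos α − cos β, d − sin α + sin β) = -0.153432 rad; t = (α − φ) mod 2π = 3.569218 rad, q = (φ − β) mod 2π = 0.806323 rad → L = 2.19·(3.569218 + 10.052712 + 0.806323) = 2.19·14.428253 = 31.597873 m
LSR: p² = d² − 2 + 2cos(α−β) + 2d(sin α + sin β) = 84.381148; p = √p² = 9.185921; φ = atan2(−cos α − cos β, d + sin α + sin β) − atan2(−2, p) = 0.255761 rad; t = (φ − α) mod 2π = 3.123160 rad, q = (φ − β) mod 2π = 1.215516 rad → L = 2.19·(3.123160 + 9.185921 + 1.215516) = 2.19·13.524597 = 29.618868 m
RSL: p² = d² − 2 + 2cos(α−β) − 2d(sin α + sin β) = 130.079076; p = √p² = 11.405221; φ = atan2(cos α + cos β, d − sin α − sin β) − atan2(2, p) = -0.207188 rad; t = (α − φ) mod 2π = 3.622973 rad, q = (β − φ) mod 2π = 5.530618 rad → L = 2.19·(3.622973 + 11.405221 + 5.530618) = 2.19·20.558812 = 45.023799 m
RLR: c = (6 − d² + 2cos(α−β) + 2d(sin α − sin β))/8 = -11.632128, |c| > 1 → infeasible
LRL: c = (6 − d² + 2cos(α−β) − 2d(sin α − sin β))/8 = -14.505915, |c| > 1 → infeasible
Shortest: LSR with L = 29.618868 m ≈ 29.6189 m
Convert LSR to answer units (arcs ×180/π): t = 3.123160·180/π = 178.9439°, p = ρ·p = 2.19·9.185921 = 20.1172 m, q = 1.215516·180/π = 69.6439°, L = 29.6189 m.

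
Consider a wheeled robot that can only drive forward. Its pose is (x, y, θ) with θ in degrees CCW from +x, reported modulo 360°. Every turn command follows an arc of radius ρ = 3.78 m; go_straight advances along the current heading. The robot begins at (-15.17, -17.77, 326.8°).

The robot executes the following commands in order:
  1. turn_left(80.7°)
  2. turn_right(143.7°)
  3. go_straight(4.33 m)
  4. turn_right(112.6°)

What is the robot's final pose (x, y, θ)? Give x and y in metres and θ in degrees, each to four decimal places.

(-9.8151, -27.3316, 151.2000°)

set_pose: (x, y, θ) = (-15.1700, -17.7700, 326.8000°), ρ = 3.78
turn_left(80.7°): centre at ρ to the left, rotate +80.7° → (-10.3133, -17.1608, 407.5000° ≡ 47.5000°)
turn_right(143.7°): centre at ρ to the right, rotate −143.7° → (-3.7685, -20.1227, -96.2000° ≡ 263.8000°)
go_straight(4.33): x += 4.33·cos θ, y += 4.33·sin θ → (-4.2361, -24.4274, 263.8000°)
turn_right(112.6°): centre at ρ to the right, rotate −112.6° → (-9.8151, -27.3316, 151.2000°)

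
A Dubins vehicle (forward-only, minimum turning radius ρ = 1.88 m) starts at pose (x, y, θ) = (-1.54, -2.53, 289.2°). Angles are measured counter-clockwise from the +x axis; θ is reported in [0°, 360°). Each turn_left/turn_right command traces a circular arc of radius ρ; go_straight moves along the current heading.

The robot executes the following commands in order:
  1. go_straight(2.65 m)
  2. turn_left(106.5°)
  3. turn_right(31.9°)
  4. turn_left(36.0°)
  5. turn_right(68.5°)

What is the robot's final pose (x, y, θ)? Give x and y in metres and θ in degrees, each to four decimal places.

(6.3615, -4.9557, 331.3000°)

set_pose: (x, y, θ) = (-1.5400, -2.5300, 289.2000°), ρ = 1.88
go_straight(2.65): x += 2.65·cos θ, y += 2.65·sin θ → (-0.6685, -5.0326, 289.2000°)
turn_left(106.5°): centre at ρ to the left, rotate +106.5° → (2.2040, -5.9410, 395.7000° ≡ 35.7000°)
turn_right(31.9°): centre at ρ to the right, rotate −31.9° → (3.1764, -5.5919, 3.8000°)
turn_left(36.0°): centre at ρ to the left, rotate +36.0° → (4.2553, -5.1604, 39.8000°)
turn_right(68.5°): centre at ρ to the right, rotate −68.5° → (6.3615, -4.9557, -28.7000° ≡ 331.3000°)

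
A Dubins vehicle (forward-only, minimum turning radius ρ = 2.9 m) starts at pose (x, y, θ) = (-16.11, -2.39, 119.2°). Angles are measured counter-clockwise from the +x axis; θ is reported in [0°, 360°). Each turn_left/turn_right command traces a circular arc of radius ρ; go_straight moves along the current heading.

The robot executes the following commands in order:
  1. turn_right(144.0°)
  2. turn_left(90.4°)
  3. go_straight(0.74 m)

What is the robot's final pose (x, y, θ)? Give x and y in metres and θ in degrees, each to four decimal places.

(-8.1990, 3.7658, 65.6000°)

set_pose: (x, y, θ) = (-16.1100, -2.3900, 119.2000°), ρ = 2.9
turn_right(144.0°): centre at ρ to the right, rotate −144.0° → (-12.3621, 1.6573, -24.8000° ≡ 335.2000°)
turn_left(90.4°): centre at ρ to the left, rotate +90.4° → (-8.5047, 3.0919, 425.6000° ≡ 65.6000°)
go_straight(0.74): x += 0.74·cos θ, y += 0.74·sin θ → (-8.1990, 3.7658, 65.6000°)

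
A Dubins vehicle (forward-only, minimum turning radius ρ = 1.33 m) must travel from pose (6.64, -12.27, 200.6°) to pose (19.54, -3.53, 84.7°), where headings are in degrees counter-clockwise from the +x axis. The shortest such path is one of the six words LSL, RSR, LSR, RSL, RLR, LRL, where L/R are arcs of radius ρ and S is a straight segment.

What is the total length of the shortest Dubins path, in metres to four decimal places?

19.6221 m

Let ψ = atan2(Δy, Δx) = atan2(8.74, 12.90) = 34.1184° be the start→goal bearing.
Normalize: d = |goal − start| / ρ = 15.581964/1.33 = 11.715762, α = (θ_start − ψ) mod 360° = 166.4816° = 2.905652 rad, β = (θ_goal − ψ) mod 360° = 50.5816° = 0.882815 rad.
Common terms: sin α = 0.233758, cos α = -0.972295, sin β = 0.772530, cos β = 0.634979, cos(α−β) = -0.436802, d² = 137.259088. Work in radians in the unit-radius frame; every candidate has L = ρ·(t + p + q).
LSL: p² = 2 + d² − 2cos(α−β) + 2d(sin α − sin β) = 127.508441; p = √p² = 11.291964; φ = atan2(cos β − cos α, d + sin α − sin β) = 0.142823 rad; t = (φ − α) mod 2π = 3.520356 rad, q = (β − φ) mod 2π = 0.739993 rad → L = 1.33·(3.520356 + 11.291964 + 0.739993) = 1.33·15.552312 = 20.684575 m
RSR: p² = 2 + d² − 2cos(α−β) + 2d(sin β − sin α) = 152.756942; p = √p² = 12.359488; φ = atan2(cos α − cos β, d − sin α + sin β) = -0.130413 rad; t = (α − φ) mod 2π = 3.036065 rad, q = (φ − β) mod 2π = 5.269957 rad → L = 1.33·(3.036065 + 12.359488 + 5.269957) = 1.33·20.665510 = 27.485128 m
LSR: p² = d² − 2 + 2cos(α−β) + 2d(sin α + sin β) = 157.964330; p = √p² = 12.568386; φ = atan2(−cos α − cos β, d + sin α + sin β) − atan2(−2, p) = 0.184314 rad; t = (φ − α) mod 2π = 3.561848 rad, q = (φ − β) mod 2π = 5.584684 rad → L = 1.33·(3.561848 + 12.568386 + 5.584684) = 1.33·21.714918 = 28.880841 m
RSL: p² = d² − 2 + 2cos(α−β) − 2d(sin α + sin β) = 110.806638; p = √p² = 10.526473; φ = atan2(cos α + cos β, d − sin α − sin β) − atan2(2, p) = -0.219246 rad; t = (α − φ) mod 2π = 3.124898 rad, q = (β − φ) mod 2π = 1.102061 rad → L = 1.33·(3.124898 + 10.526473 + 1.102061) = 1.33·14.753432 = 19.622065 m
RLR: c = (6 − d² + 2cos(α−β) + 2d(sin α − sin β))/8 = -18.094618, |c| > 1 → infeasible
LRL: c = (6 − d² + 2cos(α−β) − 2d(sin α − sin β))/8 = -14.938555, |c| > 1 → infeasible
Shortest: RSL with L = 19.622065 m ≈ 19.6221 m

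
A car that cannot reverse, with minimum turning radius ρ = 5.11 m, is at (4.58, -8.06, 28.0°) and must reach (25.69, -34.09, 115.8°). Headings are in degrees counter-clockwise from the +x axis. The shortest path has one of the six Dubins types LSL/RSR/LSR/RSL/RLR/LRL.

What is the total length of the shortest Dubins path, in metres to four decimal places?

52.9304 m

Let ψ = atan2(Δy, Δx) = atan2(-26.03, 21.11) = -50.9584° be the start→goal bearing.
Normalize: d = |goal − start| / ρ = 33.514072/5.11 = 6.558527, α = (θ_start − ψ) mod 360° = 78.9584° = 1.378084 rad, β = (θ_goal − ψ) mod 360° = 166.7584° = 2.910483 rad.
Common terms: sin α = 0.981488, cos α = 0.191522, sin β = 0.229058, cos β = -0.973413, cos(α−β) = 0.038388, d² = 43.014273. Work in radians in the unit-radius frame; every candidate has L = ρ·(t + p + q).
LSL: p² = 2 + d² − 2cos(α−β) + 2d(sin α − sin β) = 54.807167; p = √p² = 7.403186; φ = atan2(cos β − cos α, d + sin α − sin β) = -0.158013 rad; t = (φ − α) mod 2π = 4.747089 rad, q = (β − φ) mod 2π = 3.068495 rad → L = 5.11·(4.747089 + 7.403186 + 3.068495) = 5.11·15.218771 = 77.767918 m
RSR: p² = 2 + d² − 2cos(α−β) + 2d(sin β − sin α) = 35.067827; p = √p² = 5.921809; φ = atan2(cos α − cos β, d − sin α + sin β) = 0.198011 rad; t = (α − φ) mod 2π = 1.180073 rad, q = (φ − β) mod 2π = 3.570713 rad → L = 5.11·(1.180073 + 5.921809 + 3.570713) = 5.11·10.672596 = 54.536964 m
LSR: p² = d² − 2 + 2cos(α−β) + 2d(sin α + sin β) = 56.969849; p = √p² = 7.547837; φ = atan2(−cos α − cos β, d + sin α + sin β) − atan2(−2, p) = 0.359328 rad; t = (φ − α) mod 2π = 5.264429 rad, q = (φ − β) mod 2π = 3.732030 rad → L = 5.11·(5.264429 + 7.547837 + 3.732030) = 5.11·16.544296 = 84.541355 m
RSL: p² = d² − 2 + 2cos(α−β) − 2d(sin α + sin β) = 25.212249; p = √p² = 5.021180; φ = atan2(cos α + cos β, d − sin α − sin β) − atan2(2, p) = -0.524225 rad; t = (α − φ) mod 2π = 1.902309 rad, q = (β − φ) mod 2π = 3.434708 rad → L = 5.11·(1.902309 + 5.021180 + 3.434708) = 5.11·10.358198 = 52.930390 m
RLR: c = (6 − d² + 2cos(α−β) + 2d(sin α − sin β))/8 = -3.383478, |c| > 1 → infeasible
LRL: c = (6 − d² + 2cos(α−β) − 2d(sin α − sin β))/8 = -5.850896, |c| > 1 → infeasible
Shortest: RSL with L = 52.930390 m ≈ 52.9304 m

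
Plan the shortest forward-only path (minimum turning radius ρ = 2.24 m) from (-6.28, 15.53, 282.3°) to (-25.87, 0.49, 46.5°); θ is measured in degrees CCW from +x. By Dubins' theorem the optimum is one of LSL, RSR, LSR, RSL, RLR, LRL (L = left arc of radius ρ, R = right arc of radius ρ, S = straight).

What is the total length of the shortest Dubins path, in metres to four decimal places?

Let ψ = atan2(Δy, Δx) = atan2(-15.04, -19.59) = -142.4852° be the start→goal bearing.
Normalize: d = |goal − start| / ρ = 24.697565/2.24 = 11.025699, α = (θ_start − ψ) mod 360° = 64.7852° = 1.130714 rad, β = (θ_goal − ψ) mod 360° = 188.9852° = 3.298413 rad.
Common terms: sin α = 0.904717, cos α = 0.426014, sin β = -0.156179, cos β = -0.987729, cos(α−β) = -0.562083, d² = 121.566028. Work in radians in the unit-radius frame; every candidate has L = ρ·(t + p + q).
LSL: p² = 2 + d² − 2cos(α−β) + 2d(sin α − sin β) = 148.084418; p = √p² = 12.168994; φ = atan2(cos β − cos α, d + sin α − sin β) = -0.116439 rad; t = (φ − α) mod 2π = 5.036032 rad, q = (β − φ) mod 2π = 3.414852 rad → L = 2.24·(5.036032 + 12.168994 + 3.414852) = 2.24·20.619878 = 46.188528 m
RSR: p² = 2 + d² − 2cos(α−β) + 2d(sin β − sin α) = 101.295970; p = √p² = 10.064590; φ = atan2(cos α − cos β, d − sin α + sin β) = 0.140933 rad; t = (α − φ) mod 2π = 0.989781 rad, q = (φ − β) mod 2π = 3.125705 rad → L = 2.24·(0.989781 + 10.064590 + 3.125705) = 2.24·14.180076 = 31.763371 m
LSR: p² = d² − 2 + 2cos(α−β) + 2d(sin α + sin β) = 134.948172; p = √p² = 11.616720; φ = atan2(−cos α − cos β, d + sin α + sin β) − atan2(−2, p) = 0.218165 rad; t = (φ − α) mod 2π = 5.370636 rad, q = (φ − β) mod 2π = 3.202937 rad → L = 2.24·(5.370636 + 11.616720 + 3.202937) = 2.24·20.190293 = 45.226256 m
RSL: p² = d² − 2 + 2cos(α−β) − 2d(sin α + sin β) = 101.935549; p = √p² = 10.096314; φ = atan2(cos α + cos β, d − sin α − sin β) − atan2(2, p) = -0.250163 rad; t = (α − φ) mod 2π = 1.380877 rad, q = (β − φ) mod 2π = 3.548576 rad → L = 2.24·(1.380877 + 10.096314 + 3.548576) = 2.24·15.025767 = 33.657717 m
RLR: c = (6 − d² + 2cos(α−β) + 2d(sin α − sin β))/8 = -11.661996, |c| > 1 → infeasible
LRL: c = (6 − d² + 2cos(α−β) − 2d(sin α − sin β))/8 = -17.510552, |c| > 1 → infeasible
Shortest: RSR with L = 31.763371 m ≈ 31.7634 m

31.7634 m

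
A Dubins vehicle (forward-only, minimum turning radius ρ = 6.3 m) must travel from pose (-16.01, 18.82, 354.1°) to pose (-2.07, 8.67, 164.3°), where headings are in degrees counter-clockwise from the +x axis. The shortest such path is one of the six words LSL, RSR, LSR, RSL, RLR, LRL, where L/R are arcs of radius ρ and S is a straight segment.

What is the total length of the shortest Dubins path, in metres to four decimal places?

Let ψ = atan2(Δy, Δx) = atan2(-10.15, 13.94) = -36.0591° be the start→goal bearing.
Normalize: d = |goal − start| / ρ = 17.243726/6.3 = 2.737099, α = (θ_start − ψ) mod 360° = 30.1591° = 0.526376 rad, β = (θ_goal − ψ) mod 360° = 200.3591° = 3.496927 rad.
Common terms: sin α = 0.502403, cos α = 0.864633, sin β = -0.347903, cos β = -0.937530, cos(α−β) = -0.985408, d² = 7.491713. Work in radians in the unit-radius frame; every candidate has L = ρ·(t + p + q).
LSL: p² = 2 + d² − 2cos(α−β) + 2d(sin α − sin β) = 16.117277; p = √p² = 4.014633; φ = atan2(cos β − cos α, d + sin α − sin β) = -0.465533 rad; t = (φ − α) mod 2π = 5.291277 rad, q = (β − φ) mod 2π = 3.962459 rad → L = 6.3·(5.291277 + 4.014633 + 3.962459) = 6.3·13.268369 = 83.590722 m
RSR: p² = 2 + d² − 2cos(α−β) + 2d(sin β − sin α) = 6.807781; p = √p² = 2.609172; φ = atan2(cos α − cos β, d − sin α + sin β) = 0.762461 rad; t = (α − φ) mod 2π = 6.047100 rad, q = (φ − β) mod 2π = 3.548720 rad → L = 6.3·(6.047100 + 2.609172 + 3.548720) = 6.3·12.204993 = 76.891454 m
LSR: p² = d² − 2 + 2cos(α−β) + 2d(sin α + sin β) = 4.366661; p = √p² = 2.089656; φ = atan2(−cos α − cos β, d + sin α + sin β) − atan2(−2, p) = 0.788684 rad; t = (φ − α) mod 2π = 0.262308 rad, q = (φ − β) mod 2π = 3.574942 rad → L = 6.3·(0.262308 + 2.089656 + 3.574942) = 6.3·5.926906 = 37.339506 m
RSL: p² = d² − 2 + 2cos(α−β) − 2d(sin α + sin β) = 2.675134; p = √p² = 1.635584; φ = atan2(cos α + cos β, d − sin α − sin β) − atan2(2, p) = -0.913519 rad; t = (α − φ) mod 2π = 1.439895 rad, q = (β − φ) mod 2π = 4.410446 rad → L = 6.3·(1.439895 + 1.635584 + 4.410446) = 6.3·7.485925 = 47.161326 m
RLR: c = (6 − d² + 2cos(α−β) + 2d(sin α − sin β))/8 = 0.149027; p = 2π − arccos c = 4.861974 rad; φ = atan2(cos α − cos β, d − sin α + sin β) = 0.762461 rad; t = (α − φ + p/2) mod 2π = 2.194902 rad, q = (α − β − t + p) mod 2π = 5.979707 rad → L = 6.3·(2.194902 + 4.861974 + 5.979707) = 6.3·13.036582 = 82.130467 m
LRL: c = (6 − d² + 2cos(α−β) − 2d(sin α − sin β))/8 = -1.014660, |c| > 1 → infeasible
Shortest: LSR with L = 37.339506 m ≈ 37.3395 m

37.3395 m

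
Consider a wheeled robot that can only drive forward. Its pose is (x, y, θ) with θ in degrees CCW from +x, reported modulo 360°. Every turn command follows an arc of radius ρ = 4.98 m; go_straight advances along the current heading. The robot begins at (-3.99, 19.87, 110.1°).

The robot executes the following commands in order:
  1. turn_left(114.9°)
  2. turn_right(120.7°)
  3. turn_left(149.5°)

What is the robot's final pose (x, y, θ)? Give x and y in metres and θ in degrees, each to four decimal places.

(-30.1431, 24.1306, 253.8000°)

set_pose: (x, y, θ) = (-3.9900, 19.8700, 110.1000°), ρ = 4.98
turn_left(114.9°): centre at ρ to the left, rotate +114.9° → (-12.1881, 21.6800, 225.0000°)
turn_right(120.7°): centre at ρ to the right, rotate −120.7° → (-20.5352, 23.9713, 104.3000°)
turn_left(149.5°): centre at ρ to the left, rotate +149.5° → (-30.1431, 24.1306, 253.8000°)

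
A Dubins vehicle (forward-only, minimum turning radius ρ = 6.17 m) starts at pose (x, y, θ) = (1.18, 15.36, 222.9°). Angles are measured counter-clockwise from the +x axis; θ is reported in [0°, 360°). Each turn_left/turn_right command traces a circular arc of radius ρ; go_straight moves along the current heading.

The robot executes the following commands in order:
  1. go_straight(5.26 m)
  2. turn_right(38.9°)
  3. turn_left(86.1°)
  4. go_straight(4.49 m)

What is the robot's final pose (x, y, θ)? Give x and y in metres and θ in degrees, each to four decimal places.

(-12.1746, -0.5115, 270.1000°)

set_pose: (x, y, θ) = (1.1800, 15.3600, 222.9000°), ρ = 6.17
go_straight(5.26): x += 5.26·cos θ, y += 5.26·sin θ → (-2.6732, 11.7794, 222.9000°)
turn_right(38.9°): centre at ρ to the right, rotate −38.9° → (-6.4428, 10.1442, 184.0000°)
turn_left(86.1°): centre at ρ to the left, rotate +86.1° → (-12.1824, 3.9785, 270.1000°)
go_straight(4.49): x += 4.49·cos θ, y += 4.49·sin θ → (-12.1746, -0.5115, 270.1000°)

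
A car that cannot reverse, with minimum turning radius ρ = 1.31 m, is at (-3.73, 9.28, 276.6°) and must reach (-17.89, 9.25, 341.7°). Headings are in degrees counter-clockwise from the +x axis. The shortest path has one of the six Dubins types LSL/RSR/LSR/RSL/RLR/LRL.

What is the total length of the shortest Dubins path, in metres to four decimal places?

18.9888 m

Let ψ = atan2(Δy, Δx) = atan2(-0.03, -14.16) = -179.8786° be the start→goal bearing.
Normalize: d = |goal − start| / ρ = 14.160032/1.31 = 10.809185, α = (θ_start − ψ) mod 360° = 96.4786° = 1.683869 rad, β = (θ_goal − ψ) mod 360° = 161.5786° = 2.820079 rad.
Common terms: sin α = 0.993614, cos α = -0.112832, sin β = 0.316003, cos β = -0.948758, cos(α−β) = 0.421036, d² = 116.838471. Work in radians in the unit-radius frame; every candidate has L = ρ·(t + p + q).
LSL: p² = 2 + d² − 2cos(α−β) + 2d(sin α − sin β) = 132.645240; p = √p² = 11.517172; φ = atan2(cos β − cos α, d + sin α − sin β) = -0.072645 rad; t = (φ − α) mod 2π = 4.526671 rad, q = (β − φ) mod 2π = 2.892723 rad → L = 1.31·(4.526671 + 11.517172 + 2.892723) = 1.31·18.936566 = 24.806902 m
RSR: p² = 2 + d² − 2cos(α−β) + 2d(sin β − sin α) = 103.347559; p = √p² = 10.166000; φ = atan2(cos α − cos β, d − sin α + sin β) = 0.082321 rad; t = (α − φ) mod 2π = 1.601549 rad, q = (φ − β) mod 2π = 3.545427 rad → L = 1.31·(1.601549 + 10.166000 + 3.545427) = 1.31·15.312976 = 20.059999 m
LSR: p² = d² − 2 + 2cos(α−β) + 2d(sin α + sin β) = 143.992333; p = √p² = 11.999681; φ = atan2(−cos α − cos β, d + sin α + sin β) − atan2(−2, p) = 0.252529 rad; t = (φ − α) mod 2π = 4.851844 rad, q = (φ − β) mod 2π = 3.715635 rad → L = 1.31·(4.851844 + 11.999681 + 3.715635) = 1.31·20.567160 = 26.942980 m
RSL: p² = d² − 2 + 2cos(α−β) − 2d(sin α + sin β) = 87.368753; p = √p² = 9.347125; φ = atan2(cos α + cos β, d − sin α − sin β) − atan2(2, p) = -0.322081 rad; t = (α − φ) mod 2π = 2.005950 rad, q = (β − φ) mod 2π = 3.142159 rad → L = 1.31·(2.005950 + 9.347125 + 3.142159) = 1.31·14.495235 = 18.988758 m
RLR: c = (6 − d² + 2cos(α−β) + 2d(sin α − sin β))/8 = -11.918445, |c| > 1 → infeasible
LRL: c = (6 − d² + 2cos(α−β) − 2d(sin α − sin β))/8 = -15.580655, |c| > 1 → infeasible
Shortest: RSL with L = 18.988758 m ≈ 18.9888 m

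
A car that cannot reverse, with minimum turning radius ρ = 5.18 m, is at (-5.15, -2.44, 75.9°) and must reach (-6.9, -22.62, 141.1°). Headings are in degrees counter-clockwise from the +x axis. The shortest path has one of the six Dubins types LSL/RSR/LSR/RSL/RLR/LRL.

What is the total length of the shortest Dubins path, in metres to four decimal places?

Let ψ = atan2(Δy, Δx) = atan2(-20.18, -1.75) = -94.9563° be the start→goal bearing.
Normalize: d = |goal − start| / ρ = 20.255737/5.18 = 3.910374, α = (θ_start − ψ) mod 360° = 170.8563° = 2.982004 rad, β = (θ_goal − ψ) mod 360° = 236.0563° = 4.119959 rad.
Common terms: sin α = 0.158912, cos α = -0.987293, sin β = -0.829586, cos β = -0.558379, cos(α−β) = 0.419452, d² = 15.291025. Work in radians in the unit-radius frame; every candidate has L = ρ·(t + p + q).
LSL: p² = 2 + d² − 2cos(α−β) + 2d(sin α − sin β) = 24.182915; p = √p² = 4.917613; φ = atan2(cos β − cos α, d + sin α − sin β) = 0.087331 rad; t = (φ − α) mod 2π = 3.388512 rad, q = (β − φ) mod 2π = 4.032628 rad → L = 5.18·(3.388512 + 4.917613 + 4.032628) = 5.18·12.338753 = 63.914739 m
RSR: p² = 2 + d² − 2cos(α−β) + 2d(sin β − sin α) = 8.721327; p = √p² = 2.953189; φ = atan2(cos α − cos β, d − sin α + sin β) = -0.145753 rad; t = (α − φ) mod 2π = 3.127758 rad, q = (φ − β) mod 2π = 2.017473 rad → L = 5.18·(3.127758 + 2.953189 + 2.017473) = 5.18·8.098420 = 41.949815 m
LSR: p² = d² − 2 + 2cos(α−β) + 2d(sin α + sin β) = 8.884753; p = √p² = 2.980730; φ = atan2(−cos α − cos β, d + sin α + sin β) − atan2(−2, p) = 1.036143 rad; t = (φ − α) mod 2π = 4.337324 rad, q = (φ − β) mod 2π = 3.199370 rad → L = 5.18·(4.337324 + 2.980730 + 3.199370) = 5.18·10.517424 = 54.480258 m
RSL: p² = d² − 2 + 2cos(α−β) − 2d(sin α + sin β) = 19.375106; p = √p² = 4.401716; φ = atan2(cos α + cos β, d − sin α − sin β) − atan2(2, p) = -0.751892 rad; t = (α − φ) mod 2π = 3.733896 rad, q = (β − φ) mod 2π = 4.871851 rad → L = 5.18·(3.733896 + 4.401716 + 4.871851) = 5.18·13.007463 = 67.378658 m
RLR: c = (6 − d² + 2cos(α−β) + 2d(sin α − sin β))/8 = -0.090166; p = 2π − arccos c = 4.622101 rad; φ = atan2(cos α − cos β, d − sin α + sin β) = -0.145753 rad; t = (α − φ + p/2) mod 2π = 5.438808 rad, q = (α − β − t + p) mod 2π = 4.328523 rad → L = 5.18·(5.438808 + 4.622101 + 4.328523) = 5.18·14.389432 = 74.537256 m
LRL: c = (6 − d² + 2cos(α−β) − 2d(sin α − sin β))/8 = -2.022864, |c| > 1 → infeasible
Shortest: RSR with L = 41.949815 m ≈ 41.9498 m

41.9498 m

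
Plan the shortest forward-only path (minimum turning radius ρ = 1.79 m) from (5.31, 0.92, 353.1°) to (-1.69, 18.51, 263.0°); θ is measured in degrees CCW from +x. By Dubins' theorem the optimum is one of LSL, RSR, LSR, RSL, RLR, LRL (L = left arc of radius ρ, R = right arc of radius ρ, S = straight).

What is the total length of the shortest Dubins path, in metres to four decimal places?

24.9479 m

Let ψ = atan2(Δy, Δx) = atan2(17.59, -7.00) = 111.7002° be the start→goal bearing.
Normalize: d = |goal − start| / ρ = 18.931669/1.79 = 10.576352, α = (θ_start − ψ) mod 360° = 241.3998° = 4.213220 rad, β = (θ_goal − ψ) mod 360° = 151.2998° = 2.640679 rad.
Common terms: sin α = -0.877981, cos α = -0.478696, sin β = 0.480227, cos β = -0.877144, cos(α−β) = -0.001745, d² = 111.859212. Work in radians in the unit-radius frame; every candidate has L = ρ·(t + p + q).
LSL: p² = 2 + d² − 2cos(α−β) + 2d(sin α − sin β) = 85.132927; p = √p² = 9.226751; φ = atan2(cos β − cos α, d + sin α − sin β) = -0.043197 rad; t = (φ − α) mod 2π = 2.026767 rad, q = (β − φ) mod 2π = 2.683876 rad → L = 1.79·(2.026767 + 9.226751 + 2.683876) = 1.79·13.937394 = 24.947936 m
RSR: p² = 2 + d² − 2cos(α−β) + 2d(sin β − sin α) = 142.592477; p = √p² = 11.941209; φ = atan2(cos α − cos β, d − sin α + sin β) = 0.033374 rad; t = (α − φ) mod 2π = 4.179847 rad, q = (φ − β) mod 2π = 3.675880 rad → L = 1.79·(4.179847 + 11.941209 + 3.675880) = 1.79·19.796936 = 35.436516 m
LSR: p² = d² − 2 + 2cos(α−β) + 2d(sin α + sin β) = 101.442158; p = √p² = 10.071850; φ = atan2(−cos α − cos β, d + sin α + sin β) − atan2(−2, p) = 0.328449 rad; t = (φ − α) mod 2π = 2.398414 rad, q = (φ − β) mod 2π = 3.970955 rad → L = 1.79·(2.398414 + 10.071850 + 3.970955) = 1.79·16.441219 = 29.429781 m
RSL: p² = d² − 2 + 2cos(α−β) − 2d(sin α + sin β) = 118.269284; p = √p² = 10.875168; φ = atan2(cos α + cos β, d − sin α − sin β) − atan2(2, p) = -0.304799 rad; t = (α − φ) mod 2π = 4.518020 rad, q = (β − φ) mod 2π = 2.945478 rad → L = 1.79·(4.518020 + 10.875168 + 2.945478) = 1.79·18.338666 = 32.826211 m
RLR: c = (6 − d² + 2cos(α−β) + 2d(sin α − sin β))/8 = -16.824060, |c| > 1 → infeasible
LRL: c = (6 − d² + 2cos(α−β) − 2d(sin α − sin β))/8 = -9.641616, |c| > 1 → infeasible
Shortest: LSL with L = 24.947936 m ≈ 24.9479 m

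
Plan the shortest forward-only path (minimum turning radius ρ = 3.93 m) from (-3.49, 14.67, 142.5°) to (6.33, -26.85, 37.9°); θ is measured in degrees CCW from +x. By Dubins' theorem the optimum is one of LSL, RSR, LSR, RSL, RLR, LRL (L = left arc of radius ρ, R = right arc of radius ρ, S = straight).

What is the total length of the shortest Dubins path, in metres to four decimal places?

54.1539 m

Let ψ = atan2(Δy, Δx) = atan2(-41.52, 9.82) = -76.6934° be the start→goal bearing.
Normalize: d = |goal − start| / ρ = 42.665476/3.93 = 10.856355, α = (θ_start − ψ) mod 360° = 219.1934° = 3.825646 rad, β = (θ_goal − ψ) mod 360° = 114.5934° = 2.000031 rad.
Common terms: sin α = -0.631939, cos α = -0.775018, sin β = 0.909284, cos β = -0.416175, cos(α−β) = -0.252069, d² = 117.860446. Work in radians in the unit-radius frame; every candidate has L = ρ·(t + p + q).
LSL: p² = 2 + d² − 2cos(α−β) + 2d(sin α − sin β) = 86.900439; p = √p² = 9.322041; φ = atan2(cos β − cos α, d + sin α − sin β) = 0.038504 rad; t = (φ − α) mod 2π = 2.496043 rad, q = (β − φ) mod 2π = 1.961528 rad → L = 3.93·(2.496043 + 9.322041 + 1.961528) = 3.93·13.779611 = 54.153873 m
RSR: p² = 2 + d² − 2cos(α−β) + 2d(sin β − sin α) = 153.828730; p = √p² = 12.402771; φ = atan2(cos α − cos β, d − sin α + sin β) = -0.028936 rad; t = (α − φ) mod 2π = 3.854582 rad, q = (φ − β) mod 2π = 4.254218 rad → L = 3.93·(3.854582 + 12.402771 + 4.254218) = 3.93·20.511571 = 80.610473 m
LSR: p² = d² − 2 + 2cos(α−β) + 2d(sin α + sin β) = 121.378220; p = √p² = 11.017178; φ = atan2(−cos α − cos β, d + sin α + sin β) − atan2(−2, p) = 0.286163 rad; t = (φ − α) mod 2π = 2.743703 rad, q = (φ − β) mod 2π = 4.569318 rad → L = 3.93·(2.743703 + 11.017178 + 4.569318) = 3.93·18.330199 = 72.037682 m
RSL: p² = d² − 2 + 2cos(α−β) − 2d(sin α + sin β) = 109.334394; p = √p² = 10.456309; φ = atan2(cos α + cos β, d − sin α − sin β) − atan2(2, p) = -0.301117 rad; t = (α − φ) mod 2π = 4.126762 rad, q = (β − φ) mod 2π = 2.301148 rad → L = 3.93·(4.126762 + 10.456309 + 2.301148) = 3.93·16.884219 = 66.354982 m
RLR: c = (6 − d² + 2cos(α−β) + 2d(sin α − sin β))/8 = -18.228591, |c| > 1 → infeasible
LRL: c = (6 − d² + 2cos(α−β) − 2d(sin α − sin β))/8 = -9.862555, |c| > 1 → infeasible
Shortest: LSL with L = 54.153873 m ≈ 54.1539 m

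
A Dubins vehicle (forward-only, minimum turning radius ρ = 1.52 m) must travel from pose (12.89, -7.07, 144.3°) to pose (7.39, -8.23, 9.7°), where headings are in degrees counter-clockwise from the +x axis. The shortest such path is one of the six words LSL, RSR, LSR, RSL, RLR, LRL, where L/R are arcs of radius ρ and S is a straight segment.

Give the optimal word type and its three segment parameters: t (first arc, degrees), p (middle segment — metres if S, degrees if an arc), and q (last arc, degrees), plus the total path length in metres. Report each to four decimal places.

Let ψ = atan2(Δy, Δx) = atan2(-1.16, -5.50) = -168.0903° be the start→goal bearing.
Normalize: d = |goal − start| / ρ = 5.620996/1.52 = 3.698024, α = (θ_start − ψ) mod 360° = 312.3903° = 5.452240 rad, β = (θ_goal − ψ) mod 360° = 177.7903° = 3.103027 rad.
Common terms: sin α = -0.738569, cos α = 0.674178, sin β = 0.038556, cos β = -0.999256, cos(α−β) = -0.702153, d² = 13.675381. Work in radians in the unit-radius frame; every candidate has L = ρ·(t + p + q).
LSL: p² = 2 + d² − 2cos(α−β) + 2d(sin α − sin β) = 11.332032; p = √p² = 3.366308; φ = atan2(cos β − cos α, d + sin α − sin β) = -0.520268 rad; t = (φ − α) mod 2π = 0.310677 rad, q = (β − φ) mod 2π = 3.623295 rad → L = 1.52·(0.310677 + 3.366308 + 3.623295) = 1.52·7.300280 = 11.096426 m
RSR: p² = 2 + d² − 2cos(α−β) + 2d(sin β − sin α) = 22.827342; p = √p² = 4.777797; φ = atan2(cos α − cos β, d − sin α + sin β) = 0.357840 rad; t = (α − φ) mod 2π = 5.094400 rad, q = (φ − β) mod 2π = 3.537999 rad → L = 1.52·(5.094400 + 4.777797 + 3.537999) = 1.52·13.410195 = 20.383497 m
LSR: p² = d² − 2 + 2cos(α−β) + 2d(sin α + sin β) = 5.093747; p = √p² = 2.256933; φ = atan2(−cos α − cos β, d + sin α + sin β) − atan2(−2, p) = 0.833124 rad; t = (φ − α) mod 2π = 1.664070 rad, q = (φ − β) mod 2π = 4.013283 rad → L = 1.52·(1.664070 + 2.256933 + 4.013283) = 1.52·7.934285 = 12.060114 m
RSL: p² = d² − 2 + 2cos(α−β) − 2d(sin α + sin β) = 15.448403; p = √p² = 3.930446; φ = atan2(cos α + cos β, d − sin α − sin β) − atan2(2, p) = -0.544481 rad; t = (α − φ) mod 2π = 5.996721 rad, q = (β − φ) mod 2π = 3.647508 rad → L = 1.52·(5.996721 + 3.930446 + 3.647508) = 1.52·13.574675 = 20.633506 m
RLR: c = (6 − d² + 2cos(α−β) + 2d(sin α − sin β))/8 = -1.853418, |c| > 1 → infeasible
LRL: c = (6 − d² + 2cos(α−β) − 2d(sin α − sin β))/8 = -0.416504; p = 2π − arccos c = 4.282793 rad; φ = atan2(cos β − cos α, d + sin α − sin β) = -0.520268 rad; t = (φ − α + p/2) mod 2π = 2.452074 rad, q = (β − α − t + p) mod 2π = 5.764691 rad → L = 1.52·(2.452074 + 4.282793 + 5.764691) = 1.52·12.499557 = 18.999327 m
Shortest: LSL with L = 11.096426 m ≈ 11.0964 m
Convert LSL to answer units (arcs ×180/π): t = 0.310677·180/π = 17.8005°, p = ρ·p = 1.52·3.366308 = 5.1168 m, q = 3.623295·180/π = 207.5995°, L = 11.0964 m.

LSL: t = 17.8005°, p = 5.1168 m, q = 207.5995°, L = 11.0964 m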